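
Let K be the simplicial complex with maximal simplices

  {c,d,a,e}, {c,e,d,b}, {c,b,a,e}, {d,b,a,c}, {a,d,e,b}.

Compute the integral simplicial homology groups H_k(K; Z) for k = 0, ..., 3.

H_0 ≅ Z,  H_1 = 0,  H_2 = 0,  H_3 ≅ Z.

Fix the vertex order a < b < c < d < e and write every simplex with vertices in increasing order. Then dim K = 3 and the simplices of K are:

  0-simplices (5): a, b, c, d, e
  1-simplices (10): ab, ac, ad, ae, bc, bd, be, cd, ce, de
  2-simplices (10): abc, abd, abe, acd, ace, ade, bcd, bce, bde, cde
  3-simplices (5): abcd, abce, abde, acde, bcde

Hence C_0 ≅ Z^5, C_1 ≅ Z^10, C_2 ≅ Z^10, C_3 ≅ Z^5.

∂_1: C_1 → C_0 maps an edge to its endpoints' difference, ∂[p,q] = q − p. For instance
  ∂be = e − b.
This gives a 5×10 integer matrix of rank 4; reducing to Smith normal form yields diagonal entries (1,1,1,1).

The boundary map ∂_2: C_2 → C_1 acts by ∂[p,q,r] = [q,r] − [p,r] + [p,q]. For instance
  ∂cde = de − ce + cd,
  ∂bcd = cd − bd + bc.
This gives a 10×10 integer matrix of rank 6; reducing to Smith normal form yields diagonal entries (1,1,1,1,1,1).

∂_3: C_3 → C_2 sends each 3-simplex σ to the alternating sum Σ_i (−1)^i (σ with its i-th vertex removed). For instance
  ∂bcde = cde − bde + bce − bcd,
  ∂abde = bde − ade + abe − abd.
This gives a 10×5 integer matrix of rank 4; reducing to Smith normal form yields diagonal entries (1,1,1,1).

Now H_k = ker ∂_k / im ∂_{k+1}, so:

  H_0: rank C_0 − rank ∂_1 = 5 − 4 = 1, and the invariant factors of ∂_1 are all 1, so H_0 ≅ Z.
  H_1: rank ker ∂_1 − rank ∂_2 = (10 − 4) − 6 = 0, and the invariant factors of ∂_2 are all 1, so H_1 ≅ 0.
  H_2: rank ker ∂_2 − rank ∂_3 = (10 − 6) − 4 = 0, and the invariant factors of ∂_3 are all 1, so H_2 ≅ 0.
  H_3: rank ker ∂_3 − rank ∂_4 = (5 − 4) − 0 = 1, and there is no ∂_4, so H_3 ≅ Z.

As a check, the Euler characteristic is 5 − 10 + 10 − 5 = 0, which agrees with 1 − 0 + 0 − 1 = 0.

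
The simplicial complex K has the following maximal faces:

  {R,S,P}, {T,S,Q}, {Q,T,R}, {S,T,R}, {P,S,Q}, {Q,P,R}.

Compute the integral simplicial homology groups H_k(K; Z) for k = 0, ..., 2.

H_0 ≅ Z,  H_1 = 0,  H_2 ≅ Z.

Fix the vertex order P < Q < R < S < T and write every simplex with vertices in increasing order. Then dim K = 2 and the simplices of K are:

  0-simplices (5): P, Q, R, S, T
  1-simplices (9): PQ, PR, PS, QR, QS, QT, RS, RT, ST
  2-simplices (6): PQR, PQS, PRS, QRT, QST, RST

so the chain groups are C_0 ≅ Z^5, C_1 ≅ Z^9, C_2 ≅ Z^6.

∂_1: C_1 → C_0 maps an edge to its endpoints' difference, ∂[p,q] = q − p.
The 5×9 boundary matrix has rank 4 and Smith normal form diag(1,1,1,1).

The boundary map ∂_2: C_2 → C_1 sends each 2-simplex [p,q,r] to [q,r] − [p,r] + [p,q]. For instance
  ∂PQS = QS − PS + PQ,
  ∂QST = ST − QT + QS.
This gives a 9×6 integer matrix of rank 5; reducing to Smith normal form yields diagonal entries (1,1,1,1,1).

From H_k ≅ ker(∂_k) / im(∂_{k+1}) we obtain:

  H_0: rank C_0 − rank ∂_1 = 5 − 4 = 1, and the invariant factors of ∂_1 are all 1, so H_0 = Z.
  H_1: rank ker ∂_1 − rank ∂_2 = (9 − 4) − 5 = 0, and the invariant factors of ∂_2 are all 1, so H_1 = 0.
  H_2: rank ker ∂_2 − rank ∂_3 = (6 − 5) − 0 = 1, and there is no ∂_3, so H_2 = Z.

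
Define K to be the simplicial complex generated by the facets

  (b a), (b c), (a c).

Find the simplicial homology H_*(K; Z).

H_0 = Z,  H_1 = Z.

Order the vertices as a < b < c. Listing each simplex with vertices in this order, K has dimension 1 with simplices:

  0-simplices (3): a, b, c
  1-simplices (3): ab, ac, bc

so the chain groups are C_0 ≅ Z^3, C_1 ≅ Z^3.

Boundary ∂_1: C_1 → C_0 maps an edge to its endpoints' difference, ∂[p,q] = q − p. For instance
  ∂ab = b − a.
The 3×3 boundary matrix has rank 2 and Smith normal form diag(1,1).

Reading off H_k = ker ∂_k / im ∂_{k+1}:

  H_0: rank C_0 − rank ∂_1 = 3 − 2 = 1, and the invariant factors of ∂_1 are all 1, so H_0 ≅ Z.
  H_1: rank ker ∂_1 − rank ∂_2 = (3 − 2) − 0 = 1, and there is no ∂_2, so H_1 ≅ Z.

(K is a triangulation of the circle S^1.)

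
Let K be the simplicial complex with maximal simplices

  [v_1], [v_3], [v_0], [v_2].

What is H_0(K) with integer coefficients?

Take the total order v_0 < v_1 < v_2 < v_3 on the vertex set. Then K (dimension 0) consists of the simplices:

  0-simplices (4): [v_0], [v_1], [v_2], [v_3]

giving chain groups C_0 ≅ Z^4.

Computing H_k = (kernel of ∂_k) / (image of ∂_{k+1}):

  H_0: rank C_0 − rank ∂_1 = 4 − 0 = 4, and there is no ∂_1, so H_0 ≅ Z^4.

H_0 ≅ Z^4.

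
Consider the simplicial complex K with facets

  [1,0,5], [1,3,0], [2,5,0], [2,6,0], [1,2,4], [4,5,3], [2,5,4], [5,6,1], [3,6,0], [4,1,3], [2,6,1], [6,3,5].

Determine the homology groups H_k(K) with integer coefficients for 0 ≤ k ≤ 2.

Fix the vertex order 0 < 1 < 2 < 3 < 4 < 5 < 6 and write every simplex with vertices in increasing order. Then dim K = 2 and the simplices of K are:

  0-simplices (7): [0], [1], [2], [3], [4], [5], [6]
  1-simplices (18): [0,1], [0,2], [0,3], [0,5], [0,6], [1,2], [1,3], [1,4], [1,5], [1,6], [2,4], [2,5], [2,6], [3,4], [3,5], [3,6], [4,5], [5,6]
  2-simplices (12): [0,1,3], [0,1,5], [0,2,5], [0,2,6], [0,3,6], [1,2,4], [1,2,6], [1,3,4], [1,5,6], [2,4,5], [3,4,5], [3,5,6]

Hence C_0 ≅ Z^7, C_1 ≅ Z^18, C_2 ≅ Z^12.

The boundary map ∂_1: C_1 → C_0 maps an edge to its endpoints' difference, ∂[p,q] = q − p. For instance
  ∂[2,6] = [6] − [2].
As a 7×18 matrix over Z this has rank 6, with invariant factors (1,1,1,1,1,1).

Boundary ∂_2: C_2 → C_1 acts by ∂[p,q,r] = [q,r] − [p,r] + [p,q]. For instance
  ∂[3,4,5] = [4,5] − [3,5] + [3,4],
  ∂[0,2,5] = [2,5] − [0,5] + [0,2].
The 18×12 boundary matrix has rank 12 and Smith normal form diag(1,1,1,1,1,1,1,1,1,1,1,2).

Reading off H_k = ker ∂_k / im ∂_{k+1}:

  H_0: rank C_0 − rank ∂_1 = 7 − 6 = 1, and the invariant factors of ∂_1 are all 1, so H_0 = Z.
  H_1: rank ker ∂_1 − rank ∂_2 = (18 − 6) − 12 = 0, and ∂_2 has invariant factor 2 > 1, so H_1 = Z/2.
  H_2: rank ker ∂_2 − rank ∂_3 = (12 − 12) − 0 = 0, and there is no ∂_3, so H_2 = 0.

H_0 ≅ Z,  H_1 ≅ Z/2,  H_2 = 0.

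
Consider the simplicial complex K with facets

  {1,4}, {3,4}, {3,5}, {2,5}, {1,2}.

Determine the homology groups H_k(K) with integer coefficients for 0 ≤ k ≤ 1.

H_0 ≅ Z,  H_1 ≅ Z.

Take the total order 1 < 2 < 3 < 4 < 5 on the vertex set. Then K (dimension 1) consists of the simplices:

  0-simplices (5): [1], [2], [3], [4], [5]
  1-simplices (5): [1,2], [1,4], [2,5], [3,4], [3,5]

giving chain groups C_0 ≅ Z^5, C_1 ≅ Z^5.

Boundary ∂_1: C_1 → C_0 sends each edge [p,q] (with p < q) to q − p.
The 5×5 boundary matrix has rank 4 and Smith normal form diag(1,1,1,1).

Computing H_k = (kernel of ∂_k) / (image of ∂_{k+1}):

  H_0: rank C_0 − rank ∂_1 = 5 − 4 = 1, and the invariant factors of ∂_1 are all 1, so H_0 ≅ Z.
  H_1: rank ker ∂_1 − rank ∂_2 = (5 − 4) − 0 = 1, and there is no ∂_2, so H_1 ≅ Z.

As a check, the Euler characteristic is 5 − 5 = 0, which agrees with 1 − 1 = 0.
(K is a triangulation of the circle S^1.)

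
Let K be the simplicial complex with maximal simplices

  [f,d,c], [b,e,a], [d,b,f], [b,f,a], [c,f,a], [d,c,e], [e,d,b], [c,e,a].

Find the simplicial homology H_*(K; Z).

H_0 = Z,  H_1 = 0,  H_2 = Z.

We work with the vertex ordering a < b < c < d < e < f. The simplices of K, each written with vertices in increasing order, are:

  0-simplices (6): a, b, c, d, e, f
  1-simplices (12): ab, ac, ae, af, bd, be, bf, cd, ce, cf, de, df
  2-simplices (8): abe, abf, ace, acf, bde, bdf, cde, cdf

giving chain groups C_0 ≅ Z^6, C_1 ≅ Z^12, C_2 ≅ Z^8.

Boundary ∂_1: C_1 → C_0 is given by ∂[p,q] = [q] − [p].
As a 6×12 matrix over Z this has rank 5, with invariant factors (1,1,1,1,1).

∂_2: C_2 → C_1 maps a triangle to the signed sum of its edges. For instance
  ∂ace = ce − ae + ac,
  ∂abf = bf − af + ab.
The resulting 12×8 matrix has rank 7, and its Smith normal form has invariant factors (1,1,1,1,1,1,1).

From H_k ≅ ker(∂_k) / im(∂_{k+1}) we obtain:

  H_0: rank C_0 − rank ∂_1 = 6 − 5 = 1, and the invariant factors of ∂_1 are all 1, so H_0 ≅ Z.
  H_1: rank ker ∂_1 − rank ∂_2 = (12 − 5) − 7 = 0, and the invariant factors of ∂_2 are all 1, so H_1 ≅ 0.
  H_2: rank ker ∂_2 − rank ∂_3 = (8 − 7) − 0 = 1, and there is no ∂_3, so H_2 ≅ Z.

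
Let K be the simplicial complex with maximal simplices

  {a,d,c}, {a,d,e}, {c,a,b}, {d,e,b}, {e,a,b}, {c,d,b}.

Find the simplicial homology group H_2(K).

H_2 = Z.

We work with the vertex ordering a < b < c < d < e. The simplices of K, each written with vertices in increasing order, are:

  0-simplices (5): a, b, c, d, e
  1-simplices (9): ab, ac, ad, ae, bc, bd, be, cd, de
  2-simplices (6): abc, abe, acd, ade, bcd, bde

giving chain groups C_0 ≅ Z^5, C_1 ≅ Z^9, C_2 ≅ Z^6.

The boundary map ∂_1: C_1 → C_0 sends each edge [p,q] (with p < q) to q − p. For instance
  ∂de = e − d.
The 5×9 boundary matrix has rank 4 and Smith normal form diag(1,1,1,1).

∂_2: C_2 → C_1 acts by ∂[p,q,r] = [q,r] − [p,r] + [p,q]. For instance
  ∂acd = cd − ad + ac,
  ∂abe = be − ae + ab.
As a 9×6 matrix over Z this has rank 5, with invariant factors (1,1,1,1,1).

Computing H_k = (kernel of ∂_k) / (image of ∂_{k+1}):

  H_2: rank ker ∂_2 − rank ∂_3 = (6 − 5) − 0 = 1, and there is no ∂_3, so H_2 ≅ Z.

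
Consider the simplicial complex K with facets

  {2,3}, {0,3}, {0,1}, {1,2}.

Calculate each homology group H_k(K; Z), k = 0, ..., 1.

Fix the vertex order 0 < 1 < 2 < 3 and write every simplex with vertices in increasing order. Then dim K = 1 and the simplices of K are:

  0-simplices (4): [0], [1], [2], [3]
  1-simplices (4): [0,1], [0,3], [1,2], [2,3]

so the chain groups are C_0 ≅ Z^4, C_1 ≅ Z^4.

The boundary map ∂_1: C_1 → C_0 sends each edge [p,q] (with p < q) to q − p. For instance
  ∂[1,2] = [2] − [1].
The resulting 4×4 matrix has rank 3, and its Smith normal form has invariant factors (1,1,1).

Now H_k = ker ∂_k / im ∂_{k+1}, so:

  H_0: rank C_0 − rank ∂_1 = 4 − 3 = 1, and the invariant factors of ∂_1 are all 1, so H_0 = Z.
  H_1: rank ker ∂_1 − rank ∂_2 = (4 − 3) − 0 = 1, and there is no ∂_2, so H_1 = Z.

As a check, the Euler characteristic is 4 − 4 = 0, which agrees with 1 − 1 = 0.

H_0 ≅ Z,  H_1 ≅ Z.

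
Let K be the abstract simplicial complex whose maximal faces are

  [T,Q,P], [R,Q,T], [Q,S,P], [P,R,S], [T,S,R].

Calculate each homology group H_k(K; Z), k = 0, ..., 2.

Take the total order P < Q < R < S < T on the vertex set. Then K (dimension 2) consists of the simplices:

  0-simplices (5): P, Q, R, S, T
  1-simplices (10): PQ, PR, PS, PT, QR, QS, QT, RS, RT, ST
  2-simplices (5): PQS, PQT, PRS, QRT, RST

so the chain groups are C_0 ≅ Z^5, C_1 ≅ Z^10, C_2 ≅ Z^5.

Boundary ∂_1: C_1 → C_0 is given by ∂[p,q] = [q] − [p]. For instance
  ∂QR = R − Q.
The resulting 5×10 matrix has rank 4, and its Smith normal form has invariant factors (1,1,1,1).

∂_2: C_2 → C_1 acts by ∂[p,q,r] = [q,r] − [p,r] + [p,q]. For instance
  ∂RST = ST − RT + RS,
  ∂QRT = RT − QT + QR.
This gives a 10×5 integer matrix of rank 5; reducing to Smith normal form yields diagonal entries (1,1,1,1,1).

From H_k ≅ ker(∂_k) / im(∂_{k+1}) we obtain:

  H_0: rank C_0 − rank ∂_1 = 5 − 4 = 1, and the invariant factors of ∂_1 are all 1, so H_0 = Z.
  H_1: rank ker ∂_1 − rank ∂_2 = (10 − 4) − 5 = 1, and the invariant factors of ∂_2 are all 1, so H_1 = Z.
  H_2: rank ker ∂_2 − rank ∂_3 = (5 − 5) − 0 = 0, and there is no ∂_3, so H_2 = 0.

H_0 = Z,  H_1 = Z,  H_2 = 0.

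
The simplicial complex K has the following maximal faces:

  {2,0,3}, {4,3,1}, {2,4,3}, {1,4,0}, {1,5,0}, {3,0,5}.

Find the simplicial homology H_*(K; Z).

H_0 = Z,  H_1 = Z,  H_2 = 0.

Fix the vertex order 0 < 1 < 2 < 3 < 4 < 5 and write every simplex with vertices in increasing order. Then dim K = 2 and the simplices of K are:

  0-simplices (6): [0], [1], [2], [3], [4], [5]
  1-simplices (12): [0,1], [0,2], [0,3], [0,4], [0,5], [1,3], [1,4], [1,5], [2,3], [2,4], [3,4], [3,5]
  2-simplices (6): [0,1,4], [0,1,5], [0,2,3], [0,3,5], [1,3,4], [2,3,4]

giving chain groups C_0 ≅ Z^6, C_1 ≅ Z^12, C_2 ≅ Z^6.

The boundary map ∂_1: C_1 → C_0 maps an edge to its endpoints' difference, ∂[p,q] = q − p. For instance
  ∂[0,5] = [5] − [0].
As a 6×12 matrix over Z this has rank 5, with invariant factors (1,1,1,1,1).

The boundary map ∂_2: C_2 → C_1 maps a triangle to the signed sum of its edges. For instance
  ∂[0,1,5] = [1,5] − [0,5] + [0,1],
  ∂[0,1,4] = [1,4] − [0,4] + [0,1].
This gives a 12×6 integer matrix of rank 6; reducing to Smith normal form yields diagonal entries (1,1,1,1,1,1).

Reading off H_k = ker ∂_k / im ∂_{k+1}:

  H_0: rank C_0 − rank ∂_1 = 6 − 5 = 1, and the invariant factors of ∂_1 are all 1, so H_0 ≅ Z.
  H_1: rank ker ∂_1 − rank ∂_2 = (12 − 5) − 6 = 1, and the invariant factors of ∂_2 are all 1, so H_1 ≅ Z.
  H_2: rank ker ∂_2 − rank ∂_3 = (6 − 6) − 0 = 0, and there is no ∂_3, so H_2 ≅ 0.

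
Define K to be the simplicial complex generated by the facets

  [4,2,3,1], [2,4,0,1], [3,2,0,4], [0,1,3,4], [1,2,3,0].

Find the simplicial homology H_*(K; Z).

We work with the vertex ordering 0 < 1 < 2 < 3 < 4. The simplices of K, each written with vertices in increasing order, are:

  0-simplices (5): [0], [1], [2], [3], [4]
  1-simplices (10): [0,1], [0,2], [0,3], [0,4], [1,2], [1,3], [1,4], [2,3], [2,4], [3,4]
  2-simplices (10): [0,1,2], [0,1,3], [0,1,4], [0,2,3], [0,2,4], [0,3,4], [1,2,3], [1,2,4], [1,3,4], [2,3,4]
  3-simplices (5): [0,1,2,3], [0,1,2,4], [0,1,3,4], [0,2,3,4], [1,2,3,4]

giving chain groups C_0 ≅ Z^5, C_1 ≅ Z^10, C_2 ≅ Z^10, C_3 ≅ Z^5.

The boundary map ∂_1: C_1 → C_0 sends each edge [p,q] (with p < q) to q − p. For instance
  ∂[1,2] = [2] − [1].
This gives a 5×10 integer matrix of rank 4; reducing to Smith normal form yields diagonal entries (1,1,1,1).

Boundary ∂_2: C_2 → C_1 acts by ∂[p,q,r] = [q,r] − [p,r] + [p,q]. For instance
  ∂[1,2,3] = [2,3] − [1,3] + [1,2],
  ∂[0,3,4] = [3,4] − [0,4] + [0,3].
The resulting 10×10 matrix has rank 6, and its Smith normal form has invariant factors (1,1,1,1,1,1).

∂_3: C_3 → C_2 sends each 3-simplex σ to the alternating sum Σ_i (−1)^i (σ with its i-th vertex removed). For instance
  ∂[0,1,2,4] = [1,2,4] − [0,2,4] + [0,1,4] − [0,1,2],
  ∂[0,2,3,4] = [2,3,4] − [0,3,4] + [0,2,4] − [0,2,3].
The 10×5 boundary matrix has rank 4 and Smith normal form diag(1,1,1,1).

Computing H_k = (kernel of ∂_k) / (image of ∂_{k+1}):

  H_0: rank C_0 − rank ∂_1 = 5 − 4 = 1, and the invariant factors of ∂_1 are all 1, so H_0 = Z.
  H_1: rank ker ∂_1 − rank ∂_2 = (10 − 4) − 6 = 0, and the invariant factors of ∂_2 are all 1, so H_1 = 0.
  H_2: rank ker ∂_2 − rank ∂_3 = (10 − 6) − 4 = 0, and the invariant factors of ∂_3 are all 1, so H_2 = 0.
  H_3: rank ker ∂_3 − rank ∂_4 = (5 − 4) − 0 = 1, and there is no ∂_4, so H_3 = Z.

H_0 = Z,  H_1 = 0,  H_2 = 0,  H_3 = Z.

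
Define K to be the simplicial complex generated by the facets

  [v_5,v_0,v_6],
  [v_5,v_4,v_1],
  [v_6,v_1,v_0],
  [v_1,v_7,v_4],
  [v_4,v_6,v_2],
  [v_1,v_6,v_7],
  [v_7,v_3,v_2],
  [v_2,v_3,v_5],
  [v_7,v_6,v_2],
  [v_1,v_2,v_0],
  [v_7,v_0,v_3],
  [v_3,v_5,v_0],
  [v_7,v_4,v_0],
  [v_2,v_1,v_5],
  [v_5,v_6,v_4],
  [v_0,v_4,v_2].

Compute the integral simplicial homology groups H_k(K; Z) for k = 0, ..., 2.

Order the vertices as v_0 < v_1 < v_2 < v_3 < v_4 < v_5 < v_6 < v_7. Listing each simplex with vertices in this order, K has dimension 2 with simplices:

  0-simplices (8): [v_0], [v_1], [v_2], [v_3], [v_4], [v_5], [v_6], [v_7]
  1-simplices (24): (24 of them)
  2-simplices (16): (16 of them)

so the chain groups are C_0 ≅ Z^8, C_1 ≅ Z^24, C_2 ≅ Z^16.

∂_1: C_1 → C_0 sends each edge [p,q] (with p < q) to q − p.
As a 8×24 matrix over Z this has rank 7, with invariant factors (1,1,1,1,1,1,1).

The boundary map ∂_2: C_2 → C_1 acts by ∂[p,q,r] = [q,r] − [p,r] + [p,q]. For instance
  ∂[v_2,v_3,v_7] = [v_3,v_7] − [v_2,v_7] + [v_2,v_3],
  ∂[v_0,v_1,v_2] = [v_1,v_2] − [v_0,v_2] + [v_0,v_1].
This gives a 24×16 integer matrix of rank 15; reducing to Smith normal form yields diagonal entries (1,1,1,1,1,1,1,1,1,1,1,1,1,1,1).

Computing H_k = (kernel of ∂_k) / (image of ∂_{k+1}):

  H_0: rank C_0 − rank ∂_1 = 8 − 7 = 1, and the invariant factors of ∂_1 are all 1, so H_0 ≅ Z.
  H_1: rank ker ∂_1 − rank ∂_2 = (24 − 7) − 15 = 2, and the invariant factors of ∂_2 are all 1, so H_1 ≅ Z^2.
  H_2: rank ker ∂_2 − rank ∂_3 = (16 − 15) − 0 = 1, and there is no ∂_3, so H_2 ≅ Z.

(K is a triangulation of the torus T^2.)

H_0 ≅ Z,  H_1 ≅ Z^2,  H_2 ≅ Z.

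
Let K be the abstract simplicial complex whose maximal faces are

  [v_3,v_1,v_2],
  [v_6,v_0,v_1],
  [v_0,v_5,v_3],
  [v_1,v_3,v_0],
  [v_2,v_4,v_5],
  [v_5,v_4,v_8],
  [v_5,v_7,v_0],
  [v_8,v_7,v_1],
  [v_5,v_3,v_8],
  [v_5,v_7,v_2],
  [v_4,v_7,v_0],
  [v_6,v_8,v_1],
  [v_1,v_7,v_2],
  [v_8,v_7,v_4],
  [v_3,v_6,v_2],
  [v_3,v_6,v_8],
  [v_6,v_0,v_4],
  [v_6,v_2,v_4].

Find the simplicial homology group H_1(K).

We work with the vertex ordering v_0 < v_1 < v_2 < v_3 < v_4 < v_5 < v_6 < v_7 < v_8. The simplices of K, each written with vertices in increasing order, are:

  0-simplices (9): [v_0], [v_1], [v_2], [v_3], [v_4], [v_5], [v_6], [v_7], [v_8]
  1-simplices (27): (27 of them)
  2-simplices (18): (18 of them)

giving chain groups C_0 ≅ Z^9, C_1 ≅ Z^27, C_2 ≅ Z^18.

The boundary map ∂_1: C_1 → C_0 is given by ∂[p,q] = [q] − [p]. For instance
  ∂[v_5,v_7] = [v_7] − [v_5].
The 9×27 boundary matrix has rank 8 and Smith normal form diag(1,1,1,1,1,1,1,1).

The boundary map ∂_2: C_2 → C_1 sends each 2-simplex [p,q,r] to [q,r] − [p,r] + [p,q]. For instance
  ∂[v_0,v_5,v_7] = [v_5,v_7] − [v_0,v_7] + [v_0,v_5],
  ∂[v_3,v_6,v_8] = [v_6,v_8] − [v_3,v_8] + [v_3,v_6].
The resulting 27×18 matrix has rank 18, and its Smith normal form has invariant factors (1,1,1,1,1,1,1,1,1,1,1,1,1,1,1,1,1,2).

Reading off H_k = ker ∂_k / im ∂_{k+1}:

  H_1: rank ker ∂_1 − rank ∂_2 = (27 − 8) − 18 = 1, and ∂_2 has invariant factor 2 > 1, so H_1 = Z × Z/2.

(K is a triangulation of the Klein bottle.)

H_1 = Z × Z/2.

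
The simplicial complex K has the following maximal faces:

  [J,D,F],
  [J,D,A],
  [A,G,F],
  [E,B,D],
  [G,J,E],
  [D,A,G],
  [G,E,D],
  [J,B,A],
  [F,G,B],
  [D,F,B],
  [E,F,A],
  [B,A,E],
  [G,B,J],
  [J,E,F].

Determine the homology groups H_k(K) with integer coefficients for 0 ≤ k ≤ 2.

Take the total order A < B < D < E < F < G < J on the vertex set. Then K (dimension 2) consists of the simplices:

  0-simplices (7): A, B, D, E, F, G, J
  1-simplices (21): AB, AD, AE, AF, AG, AJ, BD, BE, BF, BG, BJ, DE, DF, DG, DJ, EF, EG, EJ, FG, FJ, GJ
  2-simplices (14): ABE, ABJ, ADG, ADJ, AEF, AFG, BDE, BDF, BFG, BGJ, DEG, DFJ, EFJ, EGJ

so the chain groups are C_0 ≅ Z^7, C_1 ≅ Z^21, C_2 ≅ Z^14.

Boundary ∂_1: C_1 → C_0 is given by ∂[p,q] = [q] − [p].
This gives a 7×21 integer matrix of rank 6; reducing to Smith normal form yields diagonal entries (1,1,1,1,1,1).

Boundary ∂_2: C_2 → C_1 acts by ∂[p,q,r] = [q,r] − [p,r] + [p,q]. For instance
  ∂AFG = FG − AG + AF,
  ∂EGJ = GJ − EJ + EG.
The resulting 21×14 matrix has rank 13, and its Smith normal form has invariant factors (1,1,1,1,1,1,1,1,1,1,1,1,1).

Computing H_k = (kernel of ∂_k) / (image of ∂_{k+1}):

  H_0: rank C_0 − rank ∂_1 = 7 − 6 = 1, and the invariant factors of ∂_1 are all 1, so H_0 ≅ Z.
  H_1: rank ker ∂_1 − rank ∂_2 = (21 − 6) − 13 = 2, and the invariant factors of ∂_2 are all 1, so H_1 ≅ Z^2.
  H_2: rank ker ∂_2 − rank ∂_3 = (14 − 13) − 0 = 1, and there is no ∂_3, so H_2 ≅ Z.

As a check, the Euler characteristic is 7 − 21 + 14 = 0, which agrees with 1 − 2 + 1 = 0.
(K is a triangulation of the torus T^2.)

H_0 = Z,  H_1 = Z^2,  H_2 = Z.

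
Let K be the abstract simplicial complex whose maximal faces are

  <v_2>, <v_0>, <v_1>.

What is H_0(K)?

H_0 ≅ Z^3.

Order the vertices as v_0 < v_1 < v_2. Listing each simplex with vertices in this order, K has dimension 0 with simplices:

  0-simplices (3): [v_0], [v_1], [v_2]

Hence C_0 ≅ Z^3.

Now H_k = ker ∂_k / im ∂_{k+1}, so:

  H_0: rank C_0 − rank ∂_1 = 3 − 0 = 3, and there is no ∂_1, so H_0 = Z^3.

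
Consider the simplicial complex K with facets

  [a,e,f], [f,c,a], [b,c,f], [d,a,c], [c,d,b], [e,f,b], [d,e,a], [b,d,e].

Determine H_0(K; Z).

H_0 ≅ Z.

Take the total order a < b < c < d < e < f on the vertex set. Then K (dimension 2) consists of the simplices:

  0-simplices (6): a, b, c, d, e, f
  1-simplices (12): ac, ad, ae, af, bc, bd, be, bf, cd, cf, de, ef
  2-simplices (8): acd, acf, ade, aef, bcd, bcf, bde, bef

Hence C_0 ≅ Z^6, C_1 ≅ Z^12, C_2 ≅ Z^8.

The boundary map ∂_1: C_1 → C_0 is given by ∂[p,q] = [q] − [p].
The 6×12 boundary matrix has rank 5 and Smith normal form diag(1,1,1,1,1).

Boundary ∂_2: C_2 → C_1 acts by ∂[p,q,r] = [q,r] − [p,r] + [p,q]. For instance
  ∂aef = ef − af + ae,
  ∂bcd = cd − bd + bc.
The resulting 12×8 matrix has rank 7, and its Smith normal form has invariant factors (1,1,1,1,1,1,1).

Now H_k = ker ∂_k / im ∂_{k+1}, so:

  H_0: rank C_0 − rank ∂_1 = 6 − 5 = 1, and the invariant factors of ∂_1 are all 1, so H_0 = Z.

(K is a triangulation of the 2-sphere S^2.)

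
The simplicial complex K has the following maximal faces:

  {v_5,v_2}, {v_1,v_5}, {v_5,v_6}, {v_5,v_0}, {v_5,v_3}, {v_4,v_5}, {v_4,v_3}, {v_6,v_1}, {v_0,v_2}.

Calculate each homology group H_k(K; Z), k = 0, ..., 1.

Order the vertices as v_0 < v_1 < v_2 < v_3 < v_4 < v_5 < v_6. Listing each simplex with vertices in this order, K has dimension 1 with simplices:

  0-simplices (7): [v_0], [v_1], [v_2], [v_3], [v_4], [v_5], [v_6]
  1-simplices (9): [v_0,v_2], [v_0,v_5], [v_1,v_5], [v_1,v_6], [v_2,v_5], [v_3,v_4], [v_3,v_5], [v_4,v_5], [v_5,v_6]

Hence C_0 ≅ Z^7, C_1 ≅ Z^9.

The boundary map ∂_1: C_1 → C_0 sends each edge [p,q] (with p < q) to q − p.
The 7×9 boundary matrix has rank 6 and Smith normal form diag(1,1,1,1,1,1).

Now H_k = ker ∂_k / im ∂_{k+1}, so:

  H_0: rank C_0 − rank ∂_1 = 7 − 6 = 1, and the invariant factors of ∂_1 are all 1, so H_0 ≅ Z.
  H_1: rank ker ∂_1 − rank ∂_2 = (9 − 6) − 0 = 3, and there is no ∂_2, so H_1 ≅ Z^3.

As a check, the Euler characteristic is 7 − 9 = -2, which agrees with 1 − 3 = -2.

H_0 = Z,  H_1 = Z^3.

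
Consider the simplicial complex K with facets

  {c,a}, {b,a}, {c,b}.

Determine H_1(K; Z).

H_1 ≅ Z.

Take the total order a < b < c on the vertex set. Then K (dimension 1) consists of the simplices:

  0-simplices (3): a, b, c
  1-simplices (3): ab, ac, bc

so the chain groups are C_0 ≅ Z^3, C_1 ≅ Z^3.

∂_1: C_1 → C_0 sends each edge [p,q] (with p < q) to q − p.
The resulting 3×3 matrix has rank 2, and its Smith normal form has invariant factors (1,1).

Reading off H_k = ker ∂_k / im ∂_{k+1}:

  H_1: rank ker ∂_1 − rank ∂_2 = (3 − 2) − 0 = 1, and there is no ∂_2, so H_1 = Z.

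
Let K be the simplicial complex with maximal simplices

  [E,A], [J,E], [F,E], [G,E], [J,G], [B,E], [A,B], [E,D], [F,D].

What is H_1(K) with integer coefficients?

H_1 ≅ Z^3.

Order the vertices as A < B < D < E < F < G < J. Listing each simplex with vertices in this order, K has dimension 1 with simplices:

  0-simplices (7): A, B, D, E, F, G, J
  1-simplices (9): AB, AE, BE, DE, DF, EF, EG, EJ, GJ

so the chain groups are C_0 ≅ Z^7, C_1 ≅ Z^9.

∂_1: C_1 → C_0 sends each edge [p,q] (with p < q) to q − p.
The 7×9 boundary matrix has rank 6 and Smith normal form diag(1,1,1,1,1,1).

From H_k ≅ ker(∂_k) / im(∂_{k+1}) we obtain:

  H_1: rank ker ∂_1 − rank ∂_2 = (9 − 6) − 0 = 3, and there is no ∂_2, so H_1 = Z^3.

(K is a triangulation of a wedge of 3 circles.)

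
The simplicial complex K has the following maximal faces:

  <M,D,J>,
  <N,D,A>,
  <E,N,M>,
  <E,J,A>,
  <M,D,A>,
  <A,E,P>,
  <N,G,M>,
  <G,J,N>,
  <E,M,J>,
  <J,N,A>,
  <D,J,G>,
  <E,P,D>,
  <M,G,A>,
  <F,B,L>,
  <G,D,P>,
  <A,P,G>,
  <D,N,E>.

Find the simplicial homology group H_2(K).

H_2 = Z.

Order the vertices as A < B < D < E < F < G < J < L < M < N < P. Listing each simplex with vertices in this order, K has dimension 2 with simplices:

  0-simplices (11): A, B, D, E, F, G, J, L, M, N, P
  1-simplices (27): AD, AE, AG, AJ, AM, AN, AP, BF, BL, DE, DG, DJ, DM, DN, DP, EJ, EM, EN, EP, FL, GJ, GM, GN, GP, JM, JN, MN
  2-simplices (17): ADM, ADN, AEJ, AEP, AGM, AGP, AJN, BFL, DEN, DEP, DGJ, DGP, DJM, EJM, EMN, GJN, GMN

giving chain groups C_0 ≅ Z^11, C_1 ≅ Z^27, C_2 ≅ Z^17.

Boundary ∂_1: C_1 → C_0 sends each edge [p,q] (with p < q) to q − p. For instance
  ∂BL = L − B.
As a 11×27 matrix over Z this has rank 9, with invariant factors (1,1,1,1,1,1,1,1,1).

The boundary map ∂_2: C_2 → C_1 acts by ∂[p,q,r] = [q,r] − [p,r] + [p,q]. For instance
  ∂GJN = JN − GN + GJ,
  ∂DEP = EP − DP + DE.
As a 27×17 matrix over Z this has rank 16, with invariant factors (1,1,1,1,1,1,1,1,1,1,1,1,1,1,1,1).

From H_k ≅ ker(∂_k) / im(∂_{k+1}) we obtain:

  H_2: rank ker ∂_2 − rank ∂_3 = (17 − 16) − 0 = 1, and there is no ∂_3, so H_2 ≅ Z.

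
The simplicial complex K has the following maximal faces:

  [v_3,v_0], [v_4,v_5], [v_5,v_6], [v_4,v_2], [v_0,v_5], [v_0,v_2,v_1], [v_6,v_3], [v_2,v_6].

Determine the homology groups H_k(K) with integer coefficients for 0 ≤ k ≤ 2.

H_0 = Z,  H_1 = Z^3,  H_2 = 0.

We work with the vertex ordering v_0 < v_1 < v_2 < v_3 < v_4 < v_5 < v_6. The simplices of K, each written with vertices in increasing order, are:

  0-simplices (7): [v_0], [v_1], [v_2], [v_3], [v_4], [v_5], [v_6]
  1-simplices (10): [v_0,v_1], [v_0,v_2], [v_0,v_3], [v_0,v_5], [v_1,v_2], [v_2,v_4], [v_2,v_6], [v_3,v_6], [v_4,v_5], [v_5,v_6]
  2-simplices (1): [v_0,v_1,v_2]

so the chain groups are C_0 ≅ Z^7, C_1 ≅ Z^10, C_2 ≅ Z^1.

The boundary map ∂_1: C_1 → C_0 sends each edge [p,q] (with p < q) to q − p. For instance
  ∂[v_0,v_5] = [v_5] − [v_0].
The resulting 7×10 matrix has rank 6, and its Smith normal form has invariant factors (1,1,1,1,1,1).

The boundary map ∂_2: C_2 → C_1 maps a triangle to the signed sum of its edges. For instance
  ∂[v_0,v_1,v_2] = [v_1,v_2] − [v_0,v_2] + [v_0,v_1].
The resulting 10×1 matrix has rank 1, and its Smith normal form has invariant factors (1).

Computing H_k = (kernel of ∂_k) / (image of ∂_{k+1}):

  H_0: rank C_0 − rank ∂_1 = 7 − 6 = 1, and the invariant factors of ∂_1 are all 1, so H_0 = Z.
  H_1: rank ker ∂_1 − rank ∂_2 = (10 − 6) − 1 = 3, and the invariant factors of ∂_2 are all 1, so H_1 = Z^3.
  H_2: rank ker ∂_2 − rank ∂_3 = (1 − 1) − 0 = 0, and there is no ∂_3, so H_2 = 0.

As a check, the Euler characteristic is 7 − 10 + 1 = -2, which agrees with 1 − 3 + 0 = -2.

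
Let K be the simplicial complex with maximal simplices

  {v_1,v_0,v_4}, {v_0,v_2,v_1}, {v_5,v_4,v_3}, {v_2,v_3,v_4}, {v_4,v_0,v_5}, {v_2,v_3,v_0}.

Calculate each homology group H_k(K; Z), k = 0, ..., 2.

Fix the vertex order v_0 < v_1 < v_2 < v_3 < v_4 < v_5 and write every simplex with vertices in increasing order. Then dim K = 2 and the simplices of K are:

  0-simplices (6): [v_0], [v_1], [v_2], [v_3], [v_4], [v_5]
  1-simplices (12): [v_0,v_1], [v_0,v_2], [v_0,v_3], [v_0,v_4], [v_0,v_5], [v_1,v_2], [v_1,v_4], [v_2,v_3], [v_2,v_4], [v_3,v_4], [v_3,v_5], [v_4,v_5]
  2-simplices (6): [v_0,v_1,v_2], [v_0,v_1,v_4], [v_0,v_2,v_3], [v_0,v_4,v_5], [v_2,v_3,v_4], [v_3,v_4,v_5]

Hence C_0 ≅ Z^6, C_1 ≅ Z^12, C_2 ≅ Z^6.

Boundary ∂_1: C_1 → C_0 sends each edge [p,q] (with p < q) to q − p. For instance
  ∂[v_4,v_5] = [v_5] − [v_4].
As a 6×12 matrix over Z this has rank 5, with invariant factors (1,1,1,1,1).

Boundary ∂_2: C_2 → C_1 acts by ∂[p,q,r] = [q,r] − [p,r] + [p,q]. For instance
  ∂[v_0,v_1,v_4] = [v_1,v_4] − [v_0,v_4] + [v_0,v_1],
  ∂[v_0,v_4,v_5] = [v_4,v_5] − [v_0,v_5] + [v_0,v_4].
The resulting 12×6 matrix has rank 6, and its Smith normal form has invariant factors (1,1,1,1,1,1).

From H_k ≅ ker(∂_k) / im(∂_{k+1}) we obtain:

  H_0: rank C_0 − rank ∂_1 = 6 − 5 = 1, and the invariant factors of ∂_1 are all 1, so H_0 ≅ Z.
  H_1: rank ker ∂_1 − rank ∂_2 = (12 − 5) − 6 = 1, and the invariant factors of ∂_2 are all 1, so H_1 ≅ Z.
  H_2: rank ker ∂_2 − rank ∂_3 = (6 − 6) − 0 = 0, and there is no ∂_3, so H_2 ≅ 0.

As a check, the Euler characteristic is 6 − 12 + 6 = 0, which agrees with 1 − 1 + 0 = 0.
(K is a triangulation of the cylinder S^1 x I.)

H_0 ≅ Z,  H_1 ≅ Z,  H_2 = 0.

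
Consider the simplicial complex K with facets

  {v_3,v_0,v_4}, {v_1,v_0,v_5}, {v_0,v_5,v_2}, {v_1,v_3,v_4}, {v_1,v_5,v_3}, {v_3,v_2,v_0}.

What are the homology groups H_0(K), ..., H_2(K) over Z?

Take the total order v_0 < v_1 < v_2 < v_3 < v_4 < v_5 on the vertex set. Then K (dimension 2) consists of the simplices:

  0-simplices (6): [v_0], [v_1], [v_2], [v_3], [v_4], [v_5]
  1-simplices (12): [v_0,v_1], [v_0,v_2], [v_0,v_3], [v_0,v_4], [v_0,v_5], [v_1,v_3], [v_1,v_4], [v_1,v_5], [v_2,v_3], [v_2,v_5], [v_3,v_4], [v_3,v_5]
  2-simplices (6): [v_0,v_1,v_5], [v_0,v_2,v_3], [v_0,v_2,v_5], [v_0,v_3,v_4], [v_1,v_3,v_4], [v_1,v_3,v_5]

so the chain groups are C_0 ≅ Z^6, C_1 ≅ Z^12, C_2 ≅ Z^6.

The boundary map ∂_1: C_1 → C_0 sends each edge [p,q] (with p < q) to q − p.
This gives a 6×12 integer matrix of rank 5; reducing to Smith normal form yields diagonal entries (1,1,1,1,1).

∂_2: C_2 → C_1 acts by ∂[p,q,r] = [q,r] − [p,r] + [p,q]. For instance
  ∂[v_1,v_3,v_4] = [v_3,v_4] − [v_1,v_4] + [v_1,v_3],
  ∂[v_1,v_3,v_5] = [v_3,v_5] − [v_1,v_5] + [v_1,v_3].
This gives a 12×6 integer matrix of rank 6; reducing to Smith normal form yields diagonal entries (1,1,1,1,1,1).

From H_k ≅ ker(∂_k) / im(∂_{k+1}) we obtain:

  H_0: rank C_0 − rank ∂_1 = 6 − 5 = 1, and the invariant factors of ∂_1 are all 1, so H_0 ≅ Z.
  H_1: rank ker ∂_1 − rank ∂_2 = (12 − 5) − 6 = 1, and the invariant factors of ∂_2 are all 1, so H_1 ≅ Z.
  H_2: rank ker ∂_2 − rank ∂_3 = (6 − 6) − 0 = 0, and there is no ∂_3, so H_2 ≅ 0.

(K is a triangulation of the cylinder S^1 x I.)

H_0 ≅ Z,  H_1 ≅ Z,  H_2 = 0.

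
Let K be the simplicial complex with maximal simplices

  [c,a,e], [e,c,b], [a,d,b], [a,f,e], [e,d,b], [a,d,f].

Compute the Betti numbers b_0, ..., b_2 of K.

Take the total order a < b < c < d < e < f on the vertex set. Then K (dimension 2) consists of the simplices:

  0-simplices (6): a, b, c, d, e, f
  1-simplices (12): ab, ac, ad, ae, af, bc, bd, be, ce, de, df, ef
  2-simplices (6): abd, ace, adf, aef, bce, bde

Hence C_0 ≅ Z^6, C_1 ≅ Z^12, C_2 ≅ Z^6.

Boundary ∂_1: C_1 → C_0 is given by ∂[p,q] = [q] − [p]. For instance
  ∂df = f − d.
The resulting 6×12 matrix has rank 5, and its Smith normal form has invariant factors (1,1,1,1,1).

Boundary ∂_2: C_2 → C_1 acts by ∂[p,q,r] = [q,r] − [p,r] + [p,q]. For instance
  ∂adf = df − af + ad,
  ∂bde = de − be + bd.
As a 12×6 matrix over Z this has rank 6, with invariant factors (1,1,1,1,1,1).

Computing H_k = (kernel of ∂_k) / (image of ∂_{k+1}):

  H_0: rank C_0 − rank ∂_1 = 6 − 5 = 1, and the invariant factors of ∂_1 are all 1, so H_0 ≅ Z.
  H_1: rank ker ∂_1 − rank ∂_2 = (12 − 5) − 6 = 1, and the invariant factors of ∂_2 are all 1, so H_1 ≅ Z.
  H_2: rank ker ∂_2 − rank ∂_3 = (6 − 6) − 0 = 0, and there is no ∂_3, so H_2 ≅ 0.

(K is a triangulation of the cylinder S^1 x I.)

Hence the Betti numbers are b_0 = 1, b_1 = 1, b_2 = 0.

b_0 = 1, b_1 = 1, b_2 = 0.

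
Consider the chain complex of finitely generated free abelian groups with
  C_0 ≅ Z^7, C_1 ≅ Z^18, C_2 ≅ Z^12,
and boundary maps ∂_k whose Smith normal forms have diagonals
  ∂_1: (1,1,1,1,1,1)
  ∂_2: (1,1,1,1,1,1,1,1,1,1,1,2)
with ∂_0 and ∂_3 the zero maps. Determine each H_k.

H_0: b_0 = 7 − 0 − 6 = 1; torsion from ∂_1 factors > 1: none. So H_0 ≅ Z.
H_1: b_1 = 18 − 6 − 12 = 0; torsion from ∂_2 factors > 1: [2]. So H_1 ≅ Z_2.
H_2: b_2 = 12 − 12 − 0 = 0; torsion from ∂_3 factors > 1: none. So H_2 ≅ 0.

H_0 ≅ Z,  H_1 ≅ Z_2,  H_2 = 0.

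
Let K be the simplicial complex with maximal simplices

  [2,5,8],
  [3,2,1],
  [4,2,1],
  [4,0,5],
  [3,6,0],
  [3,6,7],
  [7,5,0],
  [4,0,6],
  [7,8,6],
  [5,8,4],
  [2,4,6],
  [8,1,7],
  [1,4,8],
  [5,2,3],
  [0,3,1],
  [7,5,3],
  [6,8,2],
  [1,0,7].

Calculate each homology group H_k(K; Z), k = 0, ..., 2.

H_0 = Z,  H_1 = Z ⊕ Z/2,  H_2 = 0.

K has 9 vertices, 27 edges, 18 triangles.
rank ∂_0 = 0, rank ∂_1 = 8 ⇒ b_0 = 9 − 0 − 8 = 1; all invariant factors of ∂_1 are 1 so no torsion. So H_0 = Z.
rank ∂_1 = 8, rank ∂_2 = 18 ⇒ b_1 = 27 − 8 − 18 = 1; ∂_2 has invariant factor(s) [2] giving torsion. So H_1 = Z ⊕ Z/2.
rank ∂_2 = 18, rank ∂_3 = 0 ⇒ b_2 = 18 − 18 − 0 = 0. So H_2 = 0.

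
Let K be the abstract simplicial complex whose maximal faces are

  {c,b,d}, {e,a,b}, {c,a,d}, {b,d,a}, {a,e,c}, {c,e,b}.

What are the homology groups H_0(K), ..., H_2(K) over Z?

We work with the vertex ordering a < b < c < d < e. The simplices of K, each written with vertices in increasing order, are:

  0-simplices (5): a, b, c, d, e
  1-simplices (9): ab, ac, ad, ae, bc, bd, be, cd, ce
  2-simplices (6): abd, abe, acd, ace, bcd, bce

Hence C_0 ≅ Z^5, C_1 ≅ Z^9, C_2 ≅ Z^6.

The boundary map ∂_1: C_1 → C_0 sends each edge [p,q] (with p < q) to q − p. For instance
  ∂ce = e − c.
This gives a 5×9 integer matrix of rank 4; reducing to Smith normal form yields diagonal entries (1,1,1,1).

∂_2: C_2 → C_1 maps a triangle to the signed sum of its edges. For instance
  ∂bcd = cd − bd + bc,
  ∂acd = cd − ad + ac.
The 9×6 boundary matrix has rank 5 and Smith normal form diag(1,1,1,1,1).

Now H_k = ker ∂_k / im ∂_{k+1}, so:

  H_0: rank C_0 − rank ∂_1 = 5 − 4 = 1, and the invariant factors of ∂_1 are all 1, so H_0 = Z.
  H_1: rank ker ∂_1 − rank ∂_2 = (9 − 4) − 5 = 0, and the invariant factors of ∂_2 are all 1, so H_1 = 0.
  H_2: rank ker ∂_2 − rank ∂_3 = (6 − 5) − 0 = 1, and there is no ∂_3, so H_2 = Z.

H_0 ≅ Z,  H_1 = 0,  H_2 ≅ Z.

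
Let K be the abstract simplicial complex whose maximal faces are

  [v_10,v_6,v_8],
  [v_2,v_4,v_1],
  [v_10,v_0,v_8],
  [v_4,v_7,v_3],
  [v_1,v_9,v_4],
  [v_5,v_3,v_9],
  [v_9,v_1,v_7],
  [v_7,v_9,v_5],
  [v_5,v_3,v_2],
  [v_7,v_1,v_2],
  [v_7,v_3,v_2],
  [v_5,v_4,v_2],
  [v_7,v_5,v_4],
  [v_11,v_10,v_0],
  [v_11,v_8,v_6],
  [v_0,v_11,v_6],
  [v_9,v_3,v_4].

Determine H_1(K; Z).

H_1 = Z × Z/2.

Fix the vertex order v_0 < v_1 < v_2 < v_3 < v_4 < v_5 < v_6 < v_7 < v_8 < v_9 < v_10 < v_11 and write every simplex with vertices in increasing order. Then dim K = 2 and the simplices of K are:

  0-simplices (12): [v_0], [v_1], [v_2], [v_3], [v_4], [v_5], [v_6], [v_7], [v_8], [v_9], [v_10], [v_11]
  1-simplices (28): (28 of them)
  2-simplices (17): (17 of them)

so the chain groups are C_0 ≅ Z^12, C_1 ≅ Z^28, C_2 ≅ Z^17.

∂_1: C_1 → C_0 is given by ∂[p,q] = [q] − [p]. For instance
  ∂[v_8,v_10] = [v_10] − [v_8].
This gives a 12×28 integer matrix of rank 10; reducing to Smith normal form yields diagonal entries (1,1,1,1,1,1,1,1,1,1).

Boundary ∂_2: C_2 → C_1 maps a triangle to the signed sum of its edges. For instance
  ∂[v_5,v_7,v_9] = [v_7,v_9] − [v_5,v_9] + [v_5,v_7],
  ∂[v_1,v_7,v_9] = [v_7,v_9] − [v_1,v_9] + [v_1,v_7].
As a 28×17 matrix over Z this has rank 17, with invariant factors (1,1,1,1,1,1,1,1,1,1,1,1,1,1,1,1,2).

Now H_k = ker ∂_k / im ∂_{k+1}, so:

  H_1: rank ker ∂_1 − rank ∂_2 = (28 − 10) − 17 = 1, and ∂_2 has invariant factor 2 > 1, so H_1 ≅ Z × Z/2.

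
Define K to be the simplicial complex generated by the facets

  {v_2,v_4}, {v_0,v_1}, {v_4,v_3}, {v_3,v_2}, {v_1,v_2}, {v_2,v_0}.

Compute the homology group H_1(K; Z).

Order the vertices as v_0 < v_1 < v_2 < v_3 < v_4. Listing each simplex with vertices in this order, K has dimension 1 with simplices:

  0-simplices (5): [v_0], [v_1], [v_2], [v_3], [v_4]
  1-simplices (6): [v_0,v_1], [v_0,v_2], [v_1,v_2], [v_2,v_3], [v_2,v_4], [v_3,v_4]

giving chain groups C_0 ≅ Z^5, C_1 ≅ Z^6.

Boundary ∂_1: C_1 → C_0 sends each edge [p,q] (with p < q) to q − p. For instance
  ∂[v_0,v_1] = [v_1] − [v_0].
The 5×6 boundary matrix has rank 4 and Smith normal form diag(1,1,1,1).

Reading off H_k = ker ∂_k / im ∂_{k+1}:

  H_1: rank ker ∂_1 − rank ∂_2 = (6 − 4) − 0 = 2, and there is no ∂_2, so H_1 = Z^2.

(K is a triangulation of a wedge of 2 circles.)

H_1 = Z^2.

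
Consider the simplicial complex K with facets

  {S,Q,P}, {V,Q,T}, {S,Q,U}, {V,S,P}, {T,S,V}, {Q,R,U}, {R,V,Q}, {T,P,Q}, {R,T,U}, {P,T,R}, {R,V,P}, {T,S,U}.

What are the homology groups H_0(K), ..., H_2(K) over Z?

H_0 ≅ Z,  H_1 ≅ Z/2Z,  H_2 = 0.

Take the total order P < Q < R < S < T < U < V on the vertex set. Then K (dimension 2) consists of the simplices:

  0-simplices (7): P, Q, R, S, T, U, V
  1-simplices (18): PQ, PR, PS, PT, PV, QR, QS, QT, QU, QV, RT, RU, RV, ST, SU, SV, TU, TV
  2-simplices (12): PQS, PQT, PRT, PRV, PSV, QRU, QRV, QSU, QTV, RTU, STU, STV

Hence C_0 ≅ Z^7, C_1 ≅ Z^18, C_2 ≅ Z^12.

∂_1: C_1 → C_0 is given by ∂[p,q] = [q] − [p].
As a 7×18 matrix over Z this has rank 6, with invariant factors (1,1,1,1,1,1).

The boundary map ∂_2: C_2 → C_1 maps a triangle to the signed sum of its edges. For instance
  ∂PRT = RT − PT + PR,
  ∂PQT = QT − PT + PQ.
The 18×12 boundary matrix has rank 12 and Smith normal form diag(1,1,1,1,1,1,1,1,1,1,1,2).

Computing H_k = (kernel of ∂_k) / (image of ∂_{k+1}):

  H_0: rank C_0 − rank ∂_1 = 7 − 6 = 1, and the invariant factors of ∂_1 are all 1, so H_0 ≅ Z.
  H_1: rank ker ∂_1 − rank ∂_2 = (18 − 6) − 12 = 0, and ∂_2 has invariant factor 2 > 1, so H_1 ≅ Z/2Z.
  H_2: rank ker ∂_2 − rank ∂_3 = (12 − 12) − 0 = 0, and there is no ∂_3, so H_2 ≅ 0.

As a check, the Euler characteristic is 7 − 18 + 12 = 1, which agrees with 1 − 0 + 0 = 1.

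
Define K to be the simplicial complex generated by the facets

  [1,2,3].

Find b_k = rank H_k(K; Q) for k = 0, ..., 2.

We work with the vertex ordering 1 < 2 < 3. The simplices of K, each written with vertices in increasing order, are:

  0-simplices (3): [1], [2], [3]
  1-simplices (3): [1,2], [1,3], [2,3]
  2-simplices (1): [1,2,3]

Hence C_0 ≅ Z^3, C_1 ≅ Z^3, C_2 ≅ Z^1.

∂_1: C_1 → C_0 is given by ∂[p,q] = [q] − [p].
The resulting 3×3 matrix has rank 2, and its Smith normal form has invariant factors (1,1).

Boundary ∂_2: C_2 → C_1 maps a triangle to the signed sum of its edges. For instance
  ∂[1,2,3] = [2,3] − [1,3] + [1,2].
This gives a 3×1 integer matrix of rank 1; reducing to Smith normal form yields diagonal entries (1).

From H_k ≅ ker(∂_k) / im(∂_{k+1}) we obtain:

  H_0: rank C_0 − rank ∂_1 = 3 − 2 = 1, and the invariant factors of ∂_1 are all 1, so H_0 ≅ Z.
  H_1: rank ker ∂_1 − rank ∂_2 = (3 − 2) − 1 = 0, and the invariant factors of ∂_2 are all 1, so H_1 ≅ 0.
  H_2: rank ker ∂_2 − rank ∂_3 = (1 − 1) − 0 = 0, and there is no ∂_3, so H_2 ≅ 0.

Hence the Betti numbers are b_0 = 1, b_1 = 0, b_2 = 0.

b_0 = 1, b_1 = 0, b_2 = 0.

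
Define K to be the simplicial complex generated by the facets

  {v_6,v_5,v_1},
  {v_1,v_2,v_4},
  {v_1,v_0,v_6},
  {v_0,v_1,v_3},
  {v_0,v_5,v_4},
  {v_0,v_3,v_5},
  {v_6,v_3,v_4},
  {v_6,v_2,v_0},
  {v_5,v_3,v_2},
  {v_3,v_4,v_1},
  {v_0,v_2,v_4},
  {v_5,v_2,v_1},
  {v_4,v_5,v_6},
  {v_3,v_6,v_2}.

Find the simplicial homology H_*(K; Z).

H_0 ≅ Z,  H_1 ≅ Z^2,  H_2 ≅ Z.

Fix the vertex order v_0 < v_1 < v_2 < v_3 < v_4 < v_5 < v_6 and write every simplex with vertices in increasing order. Then dim K = 2 and the simplices of K are:

  0-simplices (7): [v_0], [v_1], [v_2], [v_3], [v_4], [v_5], [v_6]
  1-simplices (21): (21 of them)
  2-simplices (14): (14 of them)

giving chain groups C_0 ≅ Z^7, C_1 ≅ Z^21, C_2 ≅ Z^14.

∂_1: C_1 → C_0 maps an edge to its endpoints' difference, ∂[p,q] = q − p.
As a 7×21 matrix over Z this has rank 6, with invariant factors (1,1,1,1,1,1).

The boundary map ∂_2: C_2 → C_1 acts by ∂[p,q,r] = [q,r] − [p,r] + [p,q]. For instance
  ∂[v_0,v_2,v_4] = [v_2,v_4] − [v_0,v_4] + [v_0,v_2],
  ∂[v_2,v_3,v_5] = [v_3,v_5] − [v_2,v_5] + [v_2,v_3].
The resulting 21×14 matrix has rank 13, and its Smith normal form has invariant factors (1,1,1,1,1,1,1,1,1,1,1,1,1).

From H_k ≅ ker(∂_k) / im(∂_{k+1}) we obtain:

  H_0: rank C_0 − rank ∂_1 = 7 − 6 = 1, and the invariant factors of ∂_1 are all 1, so H_0 = Z.
  H_1: rank ker ∂_1 − rank ∂_2 = (21 − 6) − 13 = 2, and the invariant factors of ∂_2 are all 1, so H_1 = Z^2.
  H_2: rank ker ∂_2 − rank ∂_3 = (14 − 13) − 0 = 1, and there is no ∂_3, so H_2 = Z.

As a check, the Euler characteristic is 7 − 21 + 14 = 0, which agrees with 1 − 2 + 1 = 0.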